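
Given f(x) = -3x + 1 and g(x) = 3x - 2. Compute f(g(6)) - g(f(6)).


f(g(6)) = -47
g(f(6)) = -53
Difference = 6

6


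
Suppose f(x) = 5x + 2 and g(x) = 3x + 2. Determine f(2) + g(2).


f(2) = 12
g(2) = 8
Sum = 20

20


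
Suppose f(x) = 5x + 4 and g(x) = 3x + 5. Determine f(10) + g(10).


f(10) = 54
g(10) = 35
Sum = 89

89


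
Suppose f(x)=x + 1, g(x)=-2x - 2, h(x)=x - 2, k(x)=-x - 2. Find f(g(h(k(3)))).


k(3) = -5
h(-5) = -7
g(-7) = 12
f(12) = 13

13


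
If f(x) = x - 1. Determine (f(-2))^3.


f(-2) = -3
(-3)^3 = -27

-27


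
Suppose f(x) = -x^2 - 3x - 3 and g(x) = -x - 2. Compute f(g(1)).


-3


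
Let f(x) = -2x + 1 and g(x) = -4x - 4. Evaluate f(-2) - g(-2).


f(-2) = 5
g(-2) = 4
Difference = 1

1


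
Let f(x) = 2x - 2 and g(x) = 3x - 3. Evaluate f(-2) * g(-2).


f(-2) = -6
g(-2) = -9
Product = 54

54


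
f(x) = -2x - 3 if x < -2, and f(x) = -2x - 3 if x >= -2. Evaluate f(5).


5 satisfies x >= -2
f(5) = -13

-13


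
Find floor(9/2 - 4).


9/2 = 4.5
4.5 - 4 = 0.5
floor(0.5) = 0

0


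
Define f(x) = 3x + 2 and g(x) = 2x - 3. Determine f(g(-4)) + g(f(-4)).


-54


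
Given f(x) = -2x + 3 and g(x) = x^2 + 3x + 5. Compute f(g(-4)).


-15


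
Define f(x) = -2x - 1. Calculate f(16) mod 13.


6


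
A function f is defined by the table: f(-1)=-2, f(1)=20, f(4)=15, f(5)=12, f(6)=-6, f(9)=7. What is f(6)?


Reading from the table at x = 6

-6


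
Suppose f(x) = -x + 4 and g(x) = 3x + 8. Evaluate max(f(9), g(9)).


f(9) = -5
g(9) = 35
max = 35

35


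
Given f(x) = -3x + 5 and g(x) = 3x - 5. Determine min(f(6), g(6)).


f(6) = -13
g(6) = 13
min = -13

-13


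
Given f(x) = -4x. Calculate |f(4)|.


f(4) = -16
|-16| = 16

16


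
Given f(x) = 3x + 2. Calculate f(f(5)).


f(5) = 17
f(17) = 53

53


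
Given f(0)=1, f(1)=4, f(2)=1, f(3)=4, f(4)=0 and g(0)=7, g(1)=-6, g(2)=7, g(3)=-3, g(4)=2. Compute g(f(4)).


7


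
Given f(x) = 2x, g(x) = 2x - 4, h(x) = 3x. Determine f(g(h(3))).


h(3) = 9
g(9) = 14
f(14) = 28

28


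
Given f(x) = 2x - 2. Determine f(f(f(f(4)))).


f(4) = 6
f(6) = 10
f(10) = 18
f(18) = 34

34


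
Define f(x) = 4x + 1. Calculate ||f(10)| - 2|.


f(10) = 41
|41| = 41
|41 - 2| = 39

39


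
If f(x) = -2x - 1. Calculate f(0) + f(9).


-20


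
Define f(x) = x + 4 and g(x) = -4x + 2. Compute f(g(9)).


g(9) = -34
f(-34) = -30

-30


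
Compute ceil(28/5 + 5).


28/5 = 5.6
5.6 + 5 = 10.6
ceil(10.6) = 11

11


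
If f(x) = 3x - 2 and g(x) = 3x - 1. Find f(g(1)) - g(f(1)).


f(g(1)) = 4
g(f(1)) = 2
Difference = 2

2


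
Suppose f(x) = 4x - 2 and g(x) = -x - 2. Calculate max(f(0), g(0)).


f(0) = -2
g(0) = -2
max = -2

-2


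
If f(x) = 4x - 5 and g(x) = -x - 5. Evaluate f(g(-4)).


-9


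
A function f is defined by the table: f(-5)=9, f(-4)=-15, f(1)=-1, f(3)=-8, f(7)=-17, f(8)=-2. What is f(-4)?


-15


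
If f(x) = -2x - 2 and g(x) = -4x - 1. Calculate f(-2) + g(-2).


9


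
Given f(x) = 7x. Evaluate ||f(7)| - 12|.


f(7) = 49
|49| = 49
|49 - 12| = 37

37


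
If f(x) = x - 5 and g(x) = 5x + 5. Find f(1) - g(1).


f(1) = -4
g(1) = 10
Difference = -14

-14


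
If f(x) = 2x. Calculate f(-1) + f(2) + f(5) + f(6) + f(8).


40


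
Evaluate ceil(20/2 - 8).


20/2 = 10
10 - 8 = 2
ceil(2) = 2

2


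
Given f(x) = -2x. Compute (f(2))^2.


16


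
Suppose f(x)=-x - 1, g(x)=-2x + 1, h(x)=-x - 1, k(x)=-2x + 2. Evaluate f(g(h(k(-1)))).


-12


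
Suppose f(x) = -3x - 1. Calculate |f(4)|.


f(4) = -13
|-13| = 13

13


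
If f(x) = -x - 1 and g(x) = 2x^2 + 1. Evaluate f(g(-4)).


g(-4) = 33
f(33) = -34

-34


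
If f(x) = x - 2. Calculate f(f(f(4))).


-2


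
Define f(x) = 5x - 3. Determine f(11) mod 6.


f(11) = 52
52 mod 6 = 4

4


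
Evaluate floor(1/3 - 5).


-5


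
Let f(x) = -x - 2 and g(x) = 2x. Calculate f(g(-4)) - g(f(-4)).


f(g(-4)) = 6
g(f(-4)) = 4
Difference = 2

2


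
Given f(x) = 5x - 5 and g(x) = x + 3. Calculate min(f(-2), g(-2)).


f(-2) = -15
g(-2) = 1
min = -15

-15


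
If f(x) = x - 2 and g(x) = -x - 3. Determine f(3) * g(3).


f(3) = 1
g(3) = -6
Product = -6

-6


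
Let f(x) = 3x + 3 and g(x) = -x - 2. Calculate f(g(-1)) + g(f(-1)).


f(g(-1)) = 0
g(f(-1)) = -2
Sum = -2

-2


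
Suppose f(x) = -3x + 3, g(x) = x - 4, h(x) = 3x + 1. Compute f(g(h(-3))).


39


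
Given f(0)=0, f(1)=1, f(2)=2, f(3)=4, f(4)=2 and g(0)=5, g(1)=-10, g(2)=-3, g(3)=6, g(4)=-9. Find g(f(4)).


f(4) = 2
g(2) = -3

-3


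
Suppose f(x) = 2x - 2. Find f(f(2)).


f(2) = 2
f(2) = 2

2


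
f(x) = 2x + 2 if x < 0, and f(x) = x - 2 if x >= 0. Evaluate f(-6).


-6 satisfies x < 0
f(-6) = -10

-10


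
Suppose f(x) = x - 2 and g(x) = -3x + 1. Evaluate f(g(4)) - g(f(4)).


f(g(4)) = -13
g(f(4)) = -5
Difference = -8

-8


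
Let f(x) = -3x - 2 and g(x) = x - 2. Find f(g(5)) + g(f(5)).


f(g(5)) = -11
g(f(5)) = -19
Sum = -30

-30


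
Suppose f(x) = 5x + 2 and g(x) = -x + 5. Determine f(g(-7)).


g(-7) = 12
f(12) = 62

62


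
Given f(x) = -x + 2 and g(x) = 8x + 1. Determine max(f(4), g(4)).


f(4) = -2
g(4) = 33
max = 33

33


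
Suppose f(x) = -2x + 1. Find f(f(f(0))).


f(0) = 1
f(1) = -1
f(-1) = 3

3


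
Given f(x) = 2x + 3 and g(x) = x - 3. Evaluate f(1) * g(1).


-10


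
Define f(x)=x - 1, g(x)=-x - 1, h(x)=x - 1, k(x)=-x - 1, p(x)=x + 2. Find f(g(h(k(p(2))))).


p(2) = 4
k(4) = -5
h(-5) = -6
g(-6) = 5
f(5) = 4

4


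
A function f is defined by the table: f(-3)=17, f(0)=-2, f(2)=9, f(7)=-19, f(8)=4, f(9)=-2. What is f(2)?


Reading from the table at x = 2

9


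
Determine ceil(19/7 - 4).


19/7 = 2.7143
2.7143 - 4 = -1.2857
ceil(-1.2857) = -1

-1


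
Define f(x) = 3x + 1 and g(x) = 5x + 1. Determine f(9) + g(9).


f(9) = 28
g(9) = 46
Sum = 74

74


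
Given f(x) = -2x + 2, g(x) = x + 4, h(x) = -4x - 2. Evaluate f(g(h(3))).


h(3) = -14
g(-14) = -10
f(-10) = 22

22


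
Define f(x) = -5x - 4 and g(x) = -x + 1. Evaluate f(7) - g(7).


f(7) = -39
g(7) = -6
Difference = -33

-33


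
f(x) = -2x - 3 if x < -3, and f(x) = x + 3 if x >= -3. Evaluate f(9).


9 satisfies x >= -3
f(9) = 12

12


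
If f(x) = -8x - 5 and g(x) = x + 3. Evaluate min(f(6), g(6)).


-53


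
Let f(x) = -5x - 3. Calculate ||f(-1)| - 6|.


f(-1) = 2
|2| = 2
|2 - 6| = 4

4


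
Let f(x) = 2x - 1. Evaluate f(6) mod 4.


3


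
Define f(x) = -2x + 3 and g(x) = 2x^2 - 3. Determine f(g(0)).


g(0) = -3
f(-3) = 9

9


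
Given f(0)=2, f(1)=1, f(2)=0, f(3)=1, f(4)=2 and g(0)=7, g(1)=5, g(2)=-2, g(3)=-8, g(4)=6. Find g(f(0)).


f(0) = 2
g(2) = -2

-2


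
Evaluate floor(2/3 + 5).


2/3 = 0.6667
0.6667 + 5 = 5.6667
floor(5.6667) = 5

5


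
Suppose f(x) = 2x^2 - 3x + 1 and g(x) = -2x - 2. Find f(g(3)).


g(3) = -8
f(-8) = 2*(-8)^2 - 3*(-8) + 1 = 153

153


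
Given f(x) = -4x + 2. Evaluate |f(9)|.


f(9) = -34
|-34| = 34

34


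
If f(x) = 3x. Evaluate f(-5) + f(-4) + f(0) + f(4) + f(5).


0


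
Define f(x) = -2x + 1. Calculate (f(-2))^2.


f(-2) = 5
(5)^2 = 25

25


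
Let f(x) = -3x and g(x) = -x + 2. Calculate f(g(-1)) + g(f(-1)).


-10


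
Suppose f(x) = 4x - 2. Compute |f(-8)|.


f(-8) = -34
|-34| = 34

34


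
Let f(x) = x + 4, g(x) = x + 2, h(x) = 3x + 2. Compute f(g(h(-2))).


h(-2) = -4
g(-4) = -2
f(-2) = 2

2


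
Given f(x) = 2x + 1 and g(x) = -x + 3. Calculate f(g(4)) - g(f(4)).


5


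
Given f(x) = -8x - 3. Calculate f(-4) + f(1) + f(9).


f(-4) = 29
f(1) = -11
f(9) = -75
Sum = -57

-57


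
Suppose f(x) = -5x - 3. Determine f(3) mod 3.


f(3) = -18
-18 mod 3 = 0

0


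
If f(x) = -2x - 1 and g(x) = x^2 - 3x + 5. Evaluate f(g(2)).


g(2) = 3
f(3) = -7

-7


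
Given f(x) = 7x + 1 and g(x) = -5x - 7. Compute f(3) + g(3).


f(3) = 22
g(3) = -22
Sum = 0

0


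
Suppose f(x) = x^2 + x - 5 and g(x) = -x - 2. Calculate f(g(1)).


g(1) = -3
f(-3) = 1*(-3)^2 + 1*(-3) - 5 = 1

1


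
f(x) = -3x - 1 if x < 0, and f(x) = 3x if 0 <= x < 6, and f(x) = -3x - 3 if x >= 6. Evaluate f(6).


6 satisfies x >= 6
f(6) = -21

-21


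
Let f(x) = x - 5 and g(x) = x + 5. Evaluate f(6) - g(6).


f(6) = 1
g(6) = 11
Difference = -10

-10


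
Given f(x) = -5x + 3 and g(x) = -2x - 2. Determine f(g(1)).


23


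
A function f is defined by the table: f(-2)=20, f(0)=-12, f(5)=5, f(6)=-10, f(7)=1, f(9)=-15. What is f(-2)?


20


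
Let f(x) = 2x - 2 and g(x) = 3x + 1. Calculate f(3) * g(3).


f(3) = 4
g(3) = 10
Product = 40

40


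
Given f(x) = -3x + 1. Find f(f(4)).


f(4) = -11
f(-11) = 34

34


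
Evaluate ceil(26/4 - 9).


-2


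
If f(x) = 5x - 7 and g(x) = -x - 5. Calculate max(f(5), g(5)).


f(5) = 18
g(5) = -10
max = 18

18


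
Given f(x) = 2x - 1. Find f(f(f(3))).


f(3) = 5
f(5) = 9
f(9) = 17

17


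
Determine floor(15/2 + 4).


15/2 = 7.5
7.5 + 4 = 11.5
floor(11.5) = 11

11


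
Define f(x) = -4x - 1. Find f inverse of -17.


4


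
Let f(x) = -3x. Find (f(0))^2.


0


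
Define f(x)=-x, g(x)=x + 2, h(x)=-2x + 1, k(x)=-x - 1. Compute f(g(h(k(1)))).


-7


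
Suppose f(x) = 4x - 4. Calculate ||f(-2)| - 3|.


f(-2) = -12
|-12| = 12
|12 - 3| = 9

9


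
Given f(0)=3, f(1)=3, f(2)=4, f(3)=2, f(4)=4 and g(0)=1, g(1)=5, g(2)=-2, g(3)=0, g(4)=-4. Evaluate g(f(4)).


f(4) = 4
g(4) = -4

-4


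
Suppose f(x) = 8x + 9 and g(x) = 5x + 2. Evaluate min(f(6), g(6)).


f(6) = 57
g(6) = 32
min = 32

32


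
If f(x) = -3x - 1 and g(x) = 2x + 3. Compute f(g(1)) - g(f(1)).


-11


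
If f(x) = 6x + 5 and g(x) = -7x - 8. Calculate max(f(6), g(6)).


f(6) = 41
g(6) = -50
max = 41

41


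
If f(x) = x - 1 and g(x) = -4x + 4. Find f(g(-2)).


g(-2) = 12
f(12) = 11

11


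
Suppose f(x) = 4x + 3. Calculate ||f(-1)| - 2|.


1


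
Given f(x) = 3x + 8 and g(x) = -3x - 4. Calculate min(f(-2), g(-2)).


f(-2) = 2
g(-2) = 2
min = 2

2


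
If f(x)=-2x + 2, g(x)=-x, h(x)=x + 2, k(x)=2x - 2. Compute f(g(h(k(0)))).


k(0) = -2
h(-2) = 0
g(0) = 0
f(0) = 2

2


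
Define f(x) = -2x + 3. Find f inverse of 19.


Solve -2x + 3 = 19
x = (19 - 3) / (-2) = -8

-8


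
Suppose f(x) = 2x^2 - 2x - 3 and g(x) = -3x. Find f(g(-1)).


g(-1) = 3
f(3) = 2*(3)^2 - 2*(3) - 3 = 9

9


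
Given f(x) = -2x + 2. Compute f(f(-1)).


f(-1) = 4
f(4) = -6

-6


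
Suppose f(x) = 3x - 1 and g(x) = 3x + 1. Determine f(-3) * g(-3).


f(-3) = -10
g(-3) = -8
Product = 80

80


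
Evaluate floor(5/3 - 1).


5/3 = 1.6667
1.6667 - 1 = 0.6667
floor(0.6667) = 0

0


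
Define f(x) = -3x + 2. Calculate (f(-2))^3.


512


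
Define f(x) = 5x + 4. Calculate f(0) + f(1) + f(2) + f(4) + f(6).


f(0) = 4
f(1) = 9
f(2) = 14
f(4) = 24
f(6) = 34
Sum = 85

85


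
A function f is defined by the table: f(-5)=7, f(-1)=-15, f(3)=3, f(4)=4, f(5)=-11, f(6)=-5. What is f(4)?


4


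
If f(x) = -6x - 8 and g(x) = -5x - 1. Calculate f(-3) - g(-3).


f(-3) = 10
g(-3) = 14
Difference = -4

-4


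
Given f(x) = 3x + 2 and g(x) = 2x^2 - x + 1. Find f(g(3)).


g(3) = 16
f(16) = 50

50


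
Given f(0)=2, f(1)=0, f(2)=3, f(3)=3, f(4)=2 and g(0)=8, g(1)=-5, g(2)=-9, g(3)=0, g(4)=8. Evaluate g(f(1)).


8


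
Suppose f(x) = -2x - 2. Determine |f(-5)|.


8


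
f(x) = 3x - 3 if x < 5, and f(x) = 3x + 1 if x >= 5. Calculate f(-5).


-5 satisfies x < 5
f(-5) = -18

-18


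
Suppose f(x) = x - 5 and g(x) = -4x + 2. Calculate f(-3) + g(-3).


f(-3) = -8
g(-3) = 14
Sum = 6

6


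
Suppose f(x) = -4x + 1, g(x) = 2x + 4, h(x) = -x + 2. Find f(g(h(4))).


h(4) = -2
g(-2) = 0
f(0) = 1

1


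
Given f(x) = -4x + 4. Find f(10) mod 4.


f(10) = -36
-36 mod 4 = 0

0


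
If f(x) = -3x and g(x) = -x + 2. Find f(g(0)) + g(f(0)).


-4


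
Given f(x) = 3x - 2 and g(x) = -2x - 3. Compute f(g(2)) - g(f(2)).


f(g(2)) = -23
g(f(2)) = -11
Difference = -12

-12


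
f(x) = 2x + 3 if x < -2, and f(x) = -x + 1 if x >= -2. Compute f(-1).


-1 satisfies x >= -2
f(-1) = 2

2


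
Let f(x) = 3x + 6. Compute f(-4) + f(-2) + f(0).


0


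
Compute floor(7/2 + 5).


7/2 = 3.5
3.5 + 5 = 8.5
floor(8.5) = 8

8


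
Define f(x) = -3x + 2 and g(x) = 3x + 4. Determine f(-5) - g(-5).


f(-5) = 17
g(-5) = -11
Difference = 28

28


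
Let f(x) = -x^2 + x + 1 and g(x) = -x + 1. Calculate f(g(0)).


1


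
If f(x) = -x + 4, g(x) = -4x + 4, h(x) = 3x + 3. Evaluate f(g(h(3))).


h(3) = 12
g(12) = -44
f(-44) = 48

48


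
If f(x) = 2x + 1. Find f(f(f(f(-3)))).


-33


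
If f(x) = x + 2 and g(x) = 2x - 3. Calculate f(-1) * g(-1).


f(-1) = 1
g(-1) = -5
Product = -5

-5


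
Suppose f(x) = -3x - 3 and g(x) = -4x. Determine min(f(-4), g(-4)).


f(-4) = 9
g(-4) = 16
min = 9

9


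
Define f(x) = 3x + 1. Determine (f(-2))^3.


f(-2) = -5
(-5)^3 = -125

-125


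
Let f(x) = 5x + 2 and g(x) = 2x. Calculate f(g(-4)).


g(-4) = -8
f(-8) = -38

-38


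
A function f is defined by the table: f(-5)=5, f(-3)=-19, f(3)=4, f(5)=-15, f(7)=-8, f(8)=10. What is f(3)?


Reading from the table at x = 3

4


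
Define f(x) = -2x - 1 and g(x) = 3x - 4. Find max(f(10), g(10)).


f(10) = -21
g(10) = 26
max = 26

26


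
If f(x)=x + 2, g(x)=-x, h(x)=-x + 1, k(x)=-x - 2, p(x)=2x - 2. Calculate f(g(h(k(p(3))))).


p(3) = 4
k(4) = -6
h(-6) = 7
g(7) = -7
f(-7) = -5

-5


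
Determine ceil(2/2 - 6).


2/2 = 1
1 - 6 = -5
ceil(-5) = -5

-5


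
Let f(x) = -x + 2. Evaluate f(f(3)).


3


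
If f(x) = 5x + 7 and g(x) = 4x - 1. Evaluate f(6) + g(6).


60


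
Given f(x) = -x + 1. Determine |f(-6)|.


f(-6) = 7
|7| = 7

7


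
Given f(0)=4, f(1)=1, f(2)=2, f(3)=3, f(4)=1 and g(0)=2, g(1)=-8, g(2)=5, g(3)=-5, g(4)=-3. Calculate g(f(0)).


f(0) = 4
g(4) = -3

-3


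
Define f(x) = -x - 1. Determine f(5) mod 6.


f(5) = -6
-6 mod 6 = 0

0


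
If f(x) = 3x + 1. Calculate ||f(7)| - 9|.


f(7) = 22
|22| = 22
|22 - 9| = 13

13


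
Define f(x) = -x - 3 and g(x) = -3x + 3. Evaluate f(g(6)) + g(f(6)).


f(g(6)) = 12
g(f(6)) = 30
Sum = 42

42


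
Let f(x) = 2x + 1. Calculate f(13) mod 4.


f(13) = 27
27 mod 4 = 3

3


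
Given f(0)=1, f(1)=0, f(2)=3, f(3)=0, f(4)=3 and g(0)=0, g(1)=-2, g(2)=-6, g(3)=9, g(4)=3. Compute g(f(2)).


f(2) = 3
g(3) = 9

9


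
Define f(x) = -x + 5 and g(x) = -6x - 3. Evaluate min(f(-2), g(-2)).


f(-2) = 7
g(-2) = 9
min = 7

7


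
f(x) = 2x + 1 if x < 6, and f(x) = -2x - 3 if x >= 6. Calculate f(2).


5


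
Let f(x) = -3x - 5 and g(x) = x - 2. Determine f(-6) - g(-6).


f(-6) = 13
g(-6) = -8
Difference = 21

21


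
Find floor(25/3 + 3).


25/3 = 8.3333
8.3333 + 3 = 11.3333
floor(11.3333) = 11

11


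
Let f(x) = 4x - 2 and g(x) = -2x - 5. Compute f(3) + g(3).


f(3) = 10
g(3) = -11
Sum = -1

-1


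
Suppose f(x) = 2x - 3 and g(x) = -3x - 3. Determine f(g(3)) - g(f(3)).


-15


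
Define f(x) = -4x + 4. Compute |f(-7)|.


f(-7) = 32
|32| = 32

32


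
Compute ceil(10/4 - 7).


10/4 = 2.5
2.5 - 7 = -4.5
ceil(-4.5) = -4

-4


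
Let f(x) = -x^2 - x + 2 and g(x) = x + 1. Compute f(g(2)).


g(2) = 3
f(3) = (-1)*(3)^2 - 1*(3) + 2 = -10

-10


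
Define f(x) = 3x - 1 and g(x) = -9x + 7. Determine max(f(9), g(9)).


26


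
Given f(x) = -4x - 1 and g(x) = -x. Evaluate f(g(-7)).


g(-7) = 7
f(7) = -29

-29


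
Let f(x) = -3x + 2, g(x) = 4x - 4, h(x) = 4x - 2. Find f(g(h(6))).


-250


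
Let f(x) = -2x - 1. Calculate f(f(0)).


1


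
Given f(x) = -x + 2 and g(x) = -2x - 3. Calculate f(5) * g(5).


f(5) = -3
g(5) = -13
Product = 39

39


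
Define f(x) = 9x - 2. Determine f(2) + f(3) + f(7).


f(2) = 16
f(3) = 25
f(7) = 61
Sum = 102

102


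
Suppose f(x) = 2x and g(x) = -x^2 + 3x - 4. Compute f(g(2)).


g(2) = -2
f(-2) = -4

-4


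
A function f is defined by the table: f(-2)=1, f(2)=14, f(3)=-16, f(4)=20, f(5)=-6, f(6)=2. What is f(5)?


Reading from the table at x = 5

-6


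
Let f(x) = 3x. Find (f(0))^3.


0


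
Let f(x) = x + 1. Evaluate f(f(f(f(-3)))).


f(-3) = -2
f(-2) = -1
f(-1) = 0
f(0) = 1

1


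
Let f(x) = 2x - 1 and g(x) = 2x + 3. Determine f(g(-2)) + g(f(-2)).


f(g(-2)) = -3
g(f(-2)) = -7
Sum = -10

-10


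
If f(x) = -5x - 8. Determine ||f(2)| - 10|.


f(2) = -18
|-18| = 18
|18 - 10| = 8

8


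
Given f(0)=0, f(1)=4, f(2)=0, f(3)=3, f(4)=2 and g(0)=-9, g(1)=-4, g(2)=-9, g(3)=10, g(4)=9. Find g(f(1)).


f(1) = 4
g(4) = 9

9


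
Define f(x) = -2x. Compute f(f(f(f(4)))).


f(4) = -8
f(-8) = 16
f(16) = -32
f(-32) = 64

64


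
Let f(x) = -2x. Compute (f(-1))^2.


f(-1) = 2
(2)^2 = 4

4


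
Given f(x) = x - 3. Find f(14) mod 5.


f(14) = 11
11 mod 5 = 1

1


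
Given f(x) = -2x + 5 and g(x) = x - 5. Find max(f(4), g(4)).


f(4) = -3
g(4) = -1
max = -1

-1


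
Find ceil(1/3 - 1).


1/3 = 0.3333
0.3333 - 1 = -0.6667
ceil(-0.6667) = 0

0


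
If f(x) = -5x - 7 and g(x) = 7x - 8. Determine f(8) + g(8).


f(8) = -47
g(8) = 48
Sum = 1

1


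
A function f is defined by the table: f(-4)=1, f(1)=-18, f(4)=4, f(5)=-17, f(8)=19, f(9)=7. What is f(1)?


Reading from the table at x = 1

-18


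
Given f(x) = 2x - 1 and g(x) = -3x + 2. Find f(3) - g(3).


12


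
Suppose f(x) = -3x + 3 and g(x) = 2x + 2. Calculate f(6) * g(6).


f(6) = -15
g(6) = 14
Product = -210

-210


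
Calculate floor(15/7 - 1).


1


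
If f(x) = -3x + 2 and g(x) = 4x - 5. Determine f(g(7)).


g(7) = 23
f(23) = -67

-67


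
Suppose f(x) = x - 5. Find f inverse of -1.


Solve x - 5 = -1
x = (-1 + 5) / 1 = 4

4


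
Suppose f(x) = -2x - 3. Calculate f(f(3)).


f(3) = -9
f(-9) = 15

15


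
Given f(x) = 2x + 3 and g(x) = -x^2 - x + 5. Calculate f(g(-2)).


g(-2) = 3
f(3) = 9

9


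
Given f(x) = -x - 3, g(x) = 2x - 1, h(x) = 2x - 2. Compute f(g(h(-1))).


h(-1) = -4
g(-4) = -9
f(-9) = 6

6


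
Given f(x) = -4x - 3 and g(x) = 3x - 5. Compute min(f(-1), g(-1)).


f(-1) = 1
g(-1) = -8
min = -8

-8


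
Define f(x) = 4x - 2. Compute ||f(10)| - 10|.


f(10) = 38
|38| = 38
|38 - 10| = 28

28


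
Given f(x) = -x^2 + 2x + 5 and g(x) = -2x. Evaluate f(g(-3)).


g(-3) = 6
f(6) = (-1)*(6)^2 + 2*(6) + 5 = -19

-19


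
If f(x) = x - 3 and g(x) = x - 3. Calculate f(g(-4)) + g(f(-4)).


-20


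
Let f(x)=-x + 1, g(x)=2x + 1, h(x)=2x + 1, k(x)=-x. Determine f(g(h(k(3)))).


k(3) = -3
h(-3) = -5
g(-5) = -9
f(-9) = 10

10


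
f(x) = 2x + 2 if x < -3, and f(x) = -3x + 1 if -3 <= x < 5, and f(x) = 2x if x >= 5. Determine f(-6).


-6 satisfies x < -3
f(-6) = -10

-10


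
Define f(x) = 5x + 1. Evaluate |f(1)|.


f(1) = 6
|6| = 6

6


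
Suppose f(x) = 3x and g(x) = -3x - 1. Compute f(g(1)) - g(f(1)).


f(g(1)) = -12
g(f(1)) = -10
Difference = -2

-2


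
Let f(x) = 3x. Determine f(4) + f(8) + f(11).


f(4) = 12
f(8) = 24
f(11) = 33
Sum = 69

69


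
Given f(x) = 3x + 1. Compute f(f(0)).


f(0) = 1
f(1) = 4

4


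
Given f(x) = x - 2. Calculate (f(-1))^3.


f(-1) = -3
(-3)^3 = -27

-27


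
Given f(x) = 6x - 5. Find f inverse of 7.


2


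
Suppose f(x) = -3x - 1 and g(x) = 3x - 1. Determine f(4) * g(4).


f(4) = -13
g(4) = 11
Product = -143

-143


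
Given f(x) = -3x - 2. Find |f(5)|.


f(5) = -17
|-17| = 17

17


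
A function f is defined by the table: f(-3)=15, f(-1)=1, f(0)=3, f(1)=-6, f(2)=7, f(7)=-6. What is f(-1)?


1


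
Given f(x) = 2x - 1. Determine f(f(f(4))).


f(4) = 7
f(7) = 13
f(13) = 25

25


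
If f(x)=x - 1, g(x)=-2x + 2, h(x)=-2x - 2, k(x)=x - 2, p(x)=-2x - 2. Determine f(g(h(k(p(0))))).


p(0) = -2
k(-2) = -4
h(-4) = 6
g(6) = -10
f(-10) = -11

-11


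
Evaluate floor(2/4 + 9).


2/4 = 0.5
0.5 + 9 = 9.5
floor(9.5) = 9

9


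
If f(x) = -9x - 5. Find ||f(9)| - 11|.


f(9) = -86
|-86| = 86
|86 - 11| = 75

75


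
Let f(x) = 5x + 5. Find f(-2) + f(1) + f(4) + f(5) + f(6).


f(-2) = -5
f(1) = 10
f(4) = 25
f(5) = 30
f(6) = 35
Sum = 95

95


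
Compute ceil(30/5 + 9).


30/5 = 6
6 + 9 = 15
ceil(15) = 15

15


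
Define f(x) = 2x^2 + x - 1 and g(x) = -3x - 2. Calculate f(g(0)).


5


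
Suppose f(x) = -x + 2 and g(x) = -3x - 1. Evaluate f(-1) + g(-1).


f(-1) = 3
g(-1) = 2
Sum = 5

5


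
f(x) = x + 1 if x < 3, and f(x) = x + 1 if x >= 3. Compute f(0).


1


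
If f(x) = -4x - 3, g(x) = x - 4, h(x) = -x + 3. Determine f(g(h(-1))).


h(-1) = 4
g(4) = 0
f(0) = -3

-3


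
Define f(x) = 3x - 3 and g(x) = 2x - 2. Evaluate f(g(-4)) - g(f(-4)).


f(g(-4)) = -33
g(f(-4)) = -32
Difference = -1

-1


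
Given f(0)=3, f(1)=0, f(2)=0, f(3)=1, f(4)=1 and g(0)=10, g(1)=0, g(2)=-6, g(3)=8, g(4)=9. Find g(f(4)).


f(4) = 1
g(1) = 0

0


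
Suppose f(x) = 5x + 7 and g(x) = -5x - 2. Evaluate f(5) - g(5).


f(5) = 32
g(5) = -27
Difference = 59

59


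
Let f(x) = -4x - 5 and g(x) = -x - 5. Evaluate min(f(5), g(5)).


f(5) = -25
g(5) = -10
min = -25

-25


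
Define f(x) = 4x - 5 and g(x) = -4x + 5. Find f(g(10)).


-145


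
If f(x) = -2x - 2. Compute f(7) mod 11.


f(7) = -16
-16 mod 11 = 6

6


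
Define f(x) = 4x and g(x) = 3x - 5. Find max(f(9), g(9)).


36


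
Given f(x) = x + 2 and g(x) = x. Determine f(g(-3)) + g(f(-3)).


f(g(-3)) = -1
g(f(-3)) = -1
Sum = -2

-2


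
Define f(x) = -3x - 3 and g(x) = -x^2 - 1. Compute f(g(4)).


g(4) = -17
f(-17) = 48

48


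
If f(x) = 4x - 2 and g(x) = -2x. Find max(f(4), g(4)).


f(4) = 14
g(4) = -8
max = 14

14


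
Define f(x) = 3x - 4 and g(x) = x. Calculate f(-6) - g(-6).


f(-6) = -22
g(-6) = -6
Difference = -16

-16


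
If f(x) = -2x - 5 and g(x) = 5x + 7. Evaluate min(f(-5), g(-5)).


f(-5) = 5
g(-5) = -18
min = -18

-18


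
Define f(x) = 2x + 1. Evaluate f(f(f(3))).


f(3) = 7
f(7) = 15
f(15) = 31

31


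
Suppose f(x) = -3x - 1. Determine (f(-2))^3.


125


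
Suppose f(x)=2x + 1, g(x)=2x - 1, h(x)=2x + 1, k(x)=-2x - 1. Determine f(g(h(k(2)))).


-37


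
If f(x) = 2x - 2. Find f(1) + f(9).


16


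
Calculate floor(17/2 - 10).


17/2 = 8.5
8.5 - 10 = -1.5
floor(-1.5) = -2

-2


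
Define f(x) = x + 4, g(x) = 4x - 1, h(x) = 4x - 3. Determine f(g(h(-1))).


h(-1) = -7
g(-7) = -29
f(-29) = -25

-25


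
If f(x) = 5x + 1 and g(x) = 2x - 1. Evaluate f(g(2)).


16


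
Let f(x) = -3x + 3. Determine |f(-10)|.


33


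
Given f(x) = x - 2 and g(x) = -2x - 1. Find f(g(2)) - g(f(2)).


f(g(2)) = -7
g(f(2)) = -1
Difference = -6

-6


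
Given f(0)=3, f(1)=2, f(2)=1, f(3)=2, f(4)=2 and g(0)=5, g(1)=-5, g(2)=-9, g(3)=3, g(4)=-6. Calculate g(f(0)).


f(0) = 3
g(3) = 3

3


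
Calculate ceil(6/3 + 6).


6/3 = 2
2 + 6 = 8
ceil(8) = 8

8


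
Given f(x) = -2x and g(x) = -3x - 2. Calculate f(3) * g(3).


f(3) = -6
g(3) = -11
Product = 66

66


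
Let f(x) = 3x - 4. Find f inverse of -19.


Solve 3x - 4 = -19
x = (-19 + 4) / 3 = -5

-5


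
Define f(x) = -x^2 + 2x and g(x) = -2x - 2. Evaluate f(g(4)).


-120


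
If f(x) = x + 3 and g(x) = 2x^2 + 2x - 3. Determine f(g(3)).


g(3) = 21
f(21) = 24

24


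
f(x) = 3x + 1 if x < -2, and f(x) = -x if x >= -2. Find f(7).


7 satisfies x >= -2
f(7) = -7

-7


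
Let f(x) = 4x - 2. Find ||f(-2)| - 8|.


2


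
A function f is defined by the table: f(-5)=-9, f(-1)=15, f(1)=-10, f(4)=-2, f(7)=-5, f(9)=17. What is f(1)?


Reading from the table at x = 1

-10


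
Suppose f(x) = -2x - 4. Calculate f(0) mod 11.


f(0) = -4
-4 mod 11 = 7

7


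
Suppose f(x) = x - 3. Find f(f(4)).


f(4) = 1
f(1) = -2

-2


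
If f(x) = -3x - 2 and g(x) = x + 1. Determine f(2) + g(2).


f(2) = -8
g(2) = 3
Sum = -5

-5


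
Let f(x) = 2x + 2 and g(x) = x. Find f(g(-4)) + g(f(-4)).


f(g(-4)) = -6
g(f(-4)) = -6
Sum = -12

-12


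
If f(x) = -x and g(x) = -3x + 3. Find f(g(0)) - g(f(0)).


f(g(0)) = -3
g(f(0)) = 3
Difference = -6

-6


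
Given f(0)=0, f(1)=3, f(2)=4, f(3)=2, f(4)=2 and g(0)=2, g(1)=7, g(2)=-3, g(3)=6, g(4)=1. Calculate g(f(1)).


6


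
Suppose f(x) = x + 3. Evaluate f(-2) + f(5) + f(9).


f(-2) = 1
f(5) = 8
f(9) = 12
Sum = 21

21


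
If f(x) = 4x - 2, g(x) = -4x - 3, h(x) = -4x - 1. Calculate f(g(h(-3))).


-190


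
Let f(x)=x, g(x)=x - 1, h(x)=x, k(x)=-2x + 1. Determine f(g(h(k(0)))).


k(0) = 1
h(1) = 1
g(1) = 0
f(0) = 0

0


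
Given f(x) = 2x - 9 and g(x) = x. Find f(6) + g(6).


f(6) = 3
g(6) = 6
Sum = 9

9


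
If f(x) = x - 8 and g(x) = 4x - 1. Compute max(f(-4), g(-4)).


f(-4) = -12
g(-4) = -17
max = -12

-12


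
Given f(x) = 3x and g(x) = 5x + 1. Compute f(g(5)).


g(5) = 26
f(26) = 78

78


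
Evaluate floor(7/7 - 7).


7/7 = 1
1 - 7 = -6
floor(-6) = -6

-6


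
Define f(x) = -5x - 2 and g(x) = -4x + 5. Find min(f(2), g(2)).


-12


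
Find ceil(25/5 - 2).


25/5 = 5
5 - 2 = 3
ceil(3) = 3

3


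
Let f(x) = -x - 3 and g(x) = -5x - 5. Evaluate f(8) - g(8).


f(8) = -11
g(8) = -45
Difference = 34

34


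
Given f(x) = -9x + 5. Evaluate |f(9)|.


f(9) = -76
|-76| = 76

76


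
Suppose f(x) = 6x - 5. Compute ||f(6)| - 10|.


21


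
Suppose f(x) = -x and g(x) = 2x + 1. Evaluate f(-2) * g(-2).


f(-2) = 2
g(-2) = -3
Product = -6

-6


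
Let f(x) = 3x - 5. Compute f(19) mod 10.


f(19) = 52
52 mod 10 = 2

2


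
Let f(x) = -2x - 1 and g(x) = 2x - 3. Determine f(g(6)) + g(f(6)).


f(g(6)) = -19
g(f(6)) = -29
Sum = -48

-48


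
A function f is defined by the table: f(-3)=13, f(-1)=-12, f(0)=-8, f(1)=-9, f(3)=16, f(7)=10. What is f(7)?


10


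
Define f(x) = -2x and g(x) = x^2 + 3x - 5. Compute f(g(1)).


g(1) = -1
f(-1) = 2

2


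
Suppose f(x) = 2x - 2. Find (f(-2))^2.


f(-2) = -6
(-6)^2 = 36

36


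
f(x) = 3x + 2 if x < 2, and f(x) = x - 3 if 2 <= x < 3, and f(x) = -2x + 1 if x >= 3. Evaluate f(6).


-11


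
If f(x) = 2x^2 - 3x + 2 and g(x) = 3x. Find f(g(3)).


g(3) = 9
f(9) = 2*(9)^2 - 3*(9) + 2 = 137

137


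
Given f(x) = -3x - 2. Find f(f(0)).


f(0) = -2
f(-2) = 4

4


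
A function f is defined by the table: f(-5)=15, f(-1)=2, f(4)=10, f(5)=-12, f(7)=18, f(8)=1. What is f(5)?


Reading from the table at x = 5

-12


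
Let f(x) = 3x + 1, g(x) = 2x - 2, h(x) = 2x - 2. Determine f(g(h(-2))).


h(-2) = -6
g(-6) = -14
f(-14) = -41

-41


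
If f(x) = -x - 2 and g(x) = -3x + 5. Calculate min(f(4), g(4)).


-7


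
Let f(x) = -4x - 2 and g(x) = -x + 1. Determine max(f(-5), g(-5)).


f(-5) = 18
g(-5) = 6
max = 18

18


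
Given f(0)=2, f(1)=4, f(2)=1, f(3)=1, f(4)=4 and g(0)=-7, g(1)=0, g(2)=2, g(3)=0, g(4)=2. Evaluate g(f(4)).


f(4) = 4
g(4) = 2

2


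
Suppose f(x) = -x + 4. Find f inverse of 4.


Solve -x + 4 = 4
x = (4 - 4) / (-1) = 0

0


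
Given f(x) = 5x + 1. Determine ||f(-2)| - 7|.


2


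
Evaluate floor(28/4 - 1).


28/4 = 7
7 - 1 = 6
floor(6) = 6

6


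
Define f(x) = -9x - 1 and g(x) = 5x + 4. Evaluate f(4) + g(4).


f(4) = -37
g(4) = 24
Sum = -13

-13


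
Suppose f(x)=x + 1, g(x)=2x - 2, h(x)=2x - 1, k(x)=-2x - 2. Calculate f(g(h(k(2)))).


k(2) = -6
h(-6) = -13
g(-13) = -28
f(-28) = -27

-27


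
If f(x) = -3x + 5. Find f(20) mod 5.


f(20) = -55
-55 mod 5 = 0

0


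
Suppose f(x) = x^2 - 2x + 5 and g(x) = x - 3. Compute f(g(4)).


g(4) = 1
f(1) = 1*(1)^2 - 2*(1) + 5 = 4

4


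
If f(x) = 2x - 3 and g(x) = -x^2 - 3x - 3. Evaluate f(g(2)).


g(2) = -13
f(-13) = -29

-29


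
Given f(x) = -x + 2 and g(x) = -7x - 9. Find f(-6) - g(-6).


f(-6) = 8
g(-6) = 33
Difference = -25

-25


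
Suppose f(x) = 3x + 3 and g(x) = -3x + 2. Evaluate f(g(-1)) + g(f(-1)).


f(g(-1)) = 18
g(f(-1)) = 2
Sum = 20

20


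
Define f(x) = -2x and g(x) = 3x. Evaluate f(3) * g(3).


f(3) = -6
g(3) = 9
Product = -54

-54


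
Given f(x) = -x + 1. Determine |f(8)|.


f(8) = -7
|-7| = 7

7


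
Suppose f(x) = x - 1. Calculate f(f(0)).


-2


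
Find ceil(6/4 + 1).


6/4 = 1.5
1.5 + 1 = 2.5
ceil(2.5) = 3

3


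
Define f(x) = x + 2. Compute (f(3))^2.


f(3) = 5
(5)^2 = 25

25


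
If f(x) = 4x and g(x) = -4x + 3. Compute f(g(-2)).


g(-2) = 11
f(11) = 44

44


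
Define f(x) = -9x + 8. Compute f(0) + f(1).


f(0) = 8
f(1) = -1
Sum = 7

7


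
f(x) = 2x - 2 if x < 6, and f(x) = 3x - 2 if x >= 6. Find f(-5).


-5 satisfies x < 6
f(-5) = -12

-12


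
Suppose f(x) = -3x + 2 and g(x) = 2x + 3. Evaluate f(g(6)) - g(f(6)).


f(g(6)) = -43
g(f(6)) = -29
Difference = -14

-14


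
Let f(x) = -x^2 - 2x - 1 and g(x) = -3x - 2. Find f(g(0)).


g(0) = -2
f(-2) = (-1)*(-2)^2 - 2*(-2) - 1 = -1

-1


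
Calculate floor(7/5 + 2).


7/5 = 1.4
1.4 + 2 = 3.4
floor(3.4) = 3

3


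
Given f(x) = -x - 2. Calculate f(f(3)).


f(3) = -5
f(-5) = 3

3


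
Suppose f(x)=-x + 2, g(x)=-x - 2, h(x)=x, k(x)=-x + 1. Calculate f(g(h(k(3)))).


k(3) = -2
h(-2) = -2
g(-2) = 0
f(0) = 2

2


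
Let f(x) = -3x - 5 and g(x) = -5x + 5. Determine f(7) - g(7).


4


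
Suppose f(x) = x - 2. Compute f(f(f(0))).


-6


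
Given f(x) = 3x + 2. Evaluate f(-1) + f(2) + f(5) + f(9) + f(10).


85


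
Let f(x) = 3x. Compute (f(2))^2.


f(2) = 6
(6)^2 = 36

36


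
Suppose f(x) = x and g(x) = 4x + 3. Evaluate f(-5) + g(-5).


f(-5) = -5
g(-5) = -17
Sum = -22

-22


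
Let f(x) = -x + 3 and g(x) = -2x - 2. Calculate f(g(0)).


g(0) = -2
f(-2) = 5

5


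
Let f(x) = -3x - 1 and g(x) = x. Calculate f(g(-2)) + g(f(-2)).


f(g(-2)) = 5
g(f(-2)) = 5
Sum = 10

10


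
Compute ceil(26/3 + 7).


16


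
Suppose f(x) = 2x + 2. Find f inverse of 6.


Solve 2x + 2 = 6
x = (6 - 2) / 2 = 2

2


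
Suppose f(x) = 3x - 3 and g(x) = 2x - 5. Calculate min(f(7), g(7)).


f(7) = 18
g(7) = 9
min = 9

9


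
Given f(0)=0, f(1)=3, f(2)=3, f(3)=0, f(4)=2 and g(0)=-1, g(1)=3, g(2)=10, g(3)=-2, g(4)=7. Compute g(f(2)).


-2


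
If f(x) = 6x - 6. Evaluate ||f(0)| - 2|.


f(0) = -6
|-6| = 6
|6 - 2| = 4

4


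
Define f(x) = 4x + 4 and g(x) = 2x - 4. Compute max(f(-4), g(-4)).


f(-4) = -12
g(-4) = -12
max = -12

-12


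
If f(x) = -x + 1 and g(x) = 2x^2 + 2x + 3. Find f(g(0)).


g(0) = 3
f(3) = -2

-2


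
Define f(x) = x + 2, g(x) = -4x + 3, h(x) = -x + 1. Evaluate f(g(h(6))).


h(6) = -5
g(-5) = 23
f(23) = 25

25


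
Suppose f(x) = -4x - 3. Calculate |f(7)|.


f(7) = -31
|-31| = 31

31


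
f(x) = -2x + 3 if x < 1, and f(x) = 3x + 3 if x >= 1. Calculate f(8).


8 satisfies x >= 1
f(8) = 27

27


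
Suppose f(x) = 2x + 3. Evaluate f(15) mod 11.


f(15) = 33
33 mod 11 = 0

0


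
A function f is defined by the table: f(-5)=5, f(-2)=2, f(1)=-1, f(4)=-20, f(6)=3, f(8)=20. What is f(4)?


Reading from the table at x = 4

-20


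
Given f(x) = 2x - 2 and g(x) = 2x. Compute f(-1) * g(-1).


f(-1) = -4
g(-1) = -2
Product = 8

8


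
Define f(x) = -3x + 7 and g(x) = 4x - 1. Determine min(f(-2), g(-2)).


f(-2) = 13
g(-2) = -9
min = -9

-9


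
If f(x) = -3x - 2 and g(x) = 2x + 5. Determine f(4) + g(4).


f(4) = -14
g(4) = 13
Sum = -1

-1


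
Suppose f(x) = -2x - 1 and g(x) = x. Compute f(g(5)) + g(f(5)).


f(g(5)) = -11
g(f(5)) = -11
Sum = -22

-22


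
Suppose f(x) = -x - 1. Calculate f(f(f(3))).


-4


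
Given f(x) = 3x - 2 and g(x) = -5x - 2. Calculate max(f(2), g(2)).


f(2) = 4
g(2) = -12
max = 4

4


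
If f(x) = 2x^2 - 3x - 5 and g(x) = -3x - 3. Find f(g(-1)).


g(-1) = 0
f(0) = 2*(0)^2 - 3*(0) - 5 = -5

-5


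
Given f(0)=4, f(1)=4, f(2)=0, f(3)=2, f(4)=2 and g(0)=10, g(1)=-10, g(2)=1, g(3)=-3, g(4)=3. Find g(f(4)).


f(4) = 2
g(2) = 1

1


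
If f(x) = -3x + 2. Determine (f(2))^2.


16


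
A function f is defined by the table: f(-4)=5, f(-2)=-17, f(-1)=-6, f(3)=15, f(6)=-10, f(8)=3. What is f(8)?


Reading from the table at x = 8

3


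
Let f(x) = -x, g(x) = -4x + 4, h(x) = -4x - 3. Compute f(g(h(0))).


h(0) = -3
g(-3) = 16
f(16) = -16

-16


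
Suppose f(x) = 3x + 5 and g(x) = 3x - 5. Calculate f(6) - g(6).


10


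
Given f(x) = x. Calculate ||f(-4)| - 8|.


f(-4) = -4
|-4| = 4
|4 - 8| = 4

4


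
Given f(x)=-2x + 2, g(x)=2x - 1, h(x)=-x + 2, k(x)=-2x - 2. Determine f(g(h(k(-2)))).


k(-2) = 2
h(2) = 0
g(0) = -1
f(-1) = 4

4


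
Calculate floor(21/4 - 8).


-3


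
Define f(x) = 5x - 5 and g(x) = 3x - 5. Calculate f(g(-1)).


g(-1) = -8
f(-8) = -45

-45


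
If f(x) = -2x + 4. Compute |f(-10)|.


24


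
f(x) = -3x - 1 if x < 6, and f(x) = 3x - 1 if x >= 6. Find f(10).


29


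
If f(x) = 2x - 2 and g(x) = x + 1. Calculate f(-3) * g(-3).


16


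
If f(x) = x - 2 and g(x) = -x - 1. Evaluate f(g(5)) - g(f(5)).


f(g(5)) = -8
g(f(5)) = -4
Difference = -4

-4


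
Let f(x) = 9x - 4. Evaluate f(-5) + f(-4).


f(-5) = -49
f(-4) = -40
Sum = -89

-89


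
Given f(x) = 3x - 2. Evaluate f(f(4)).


28


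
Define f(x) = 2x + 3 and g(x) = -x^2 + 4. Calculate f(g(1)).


9


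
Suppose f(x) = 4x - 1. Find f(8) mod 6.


f(8) = 31
31 mod 6 = 1

1


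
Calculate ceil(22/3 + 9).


22/3 = 7.3333
7.3333 + 9 = 16.3333
ceil(16.3333) = 17

17


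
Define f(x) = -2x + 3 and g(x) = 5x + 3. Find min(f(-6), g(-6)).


f(-6) = 15
g(-6) = -27
min = -27

-27


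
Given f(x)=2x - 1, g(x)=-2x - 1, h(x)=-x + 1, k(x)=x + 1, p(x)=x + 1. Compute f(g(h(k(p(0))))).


p(0) = 1
k(1) = 2
h(2) = -1
g(-1) = 1
f(1) = 1

1


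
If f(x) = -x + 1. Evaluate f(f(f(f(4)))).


4


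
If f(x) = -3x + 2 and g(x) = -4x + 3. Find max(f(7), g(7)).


f(7) = -19
g(7) = -25
max = -19

-19


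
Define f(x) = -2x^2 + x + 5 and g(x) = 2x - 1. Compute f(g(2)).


g(2) = 3
f(3) = (-2)*(3)^2 + 1*(3) + 5 = -10

-10


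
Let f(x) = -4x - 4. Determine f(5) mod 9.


f(5) = -24
-24 mod 9 = 3

3


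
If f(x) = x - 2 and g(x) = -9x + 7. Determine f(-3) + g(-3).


f(-3) = -5
g(-3) = 34
Sum = 29

29


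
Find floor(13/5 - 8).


13/5 = 2.6
2.6 - 8 = -5.4
floor(-5.4) = -6

-6


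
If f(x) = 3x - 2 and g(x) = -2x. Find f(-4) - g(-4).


-22


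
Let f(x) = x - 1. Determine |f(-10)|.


f(-10) = -11
|-11| = 11

11


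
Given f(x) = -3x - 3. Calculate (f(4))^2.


f(4) = -15
(-15)^2 = 225

225


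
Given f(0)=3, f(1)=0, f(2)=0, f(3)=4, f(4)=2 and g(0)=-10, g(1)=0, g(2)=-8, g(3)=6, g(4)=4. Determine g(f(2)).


f(2) = 0
g(0) = -10

-10


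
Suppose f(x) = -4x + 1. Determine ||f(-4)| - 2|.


f(-4) = 17
|17| = 17
|17 - 2| = 15

15


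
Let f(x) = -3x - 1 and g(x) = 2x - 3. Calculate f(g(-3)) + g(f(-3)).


f(g(-3)) = 26
g(f(-3)) = 13
Sum = 39

39


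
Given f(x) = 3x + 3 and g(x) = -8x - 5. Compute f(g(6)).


-156


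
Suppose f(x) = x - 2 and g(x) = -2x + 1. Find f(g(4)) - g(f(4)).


f(g(4)) = -9
g(f(4)) = -3
Difference = -6

-6


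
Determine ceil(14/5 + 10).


14/5 = 2.8
2.8 + 10 = 12.8
ceil(12.8) = 13

13


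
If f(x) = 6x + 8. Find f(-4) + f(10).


52


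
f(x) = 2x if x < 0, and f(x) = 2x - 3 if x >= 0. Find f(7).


7 satisfies x >= 0
f(7) = 11

11


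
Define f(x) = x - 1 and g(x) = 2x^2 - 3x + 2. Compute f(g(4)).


g(4) = 22
f(22) = 21

21


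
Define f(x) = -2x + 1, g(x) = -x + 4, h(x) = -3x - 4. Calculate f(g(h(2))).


-27


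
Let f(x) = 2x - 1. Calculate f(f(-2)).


f(-2) = -5
f(-5) = -11

-11


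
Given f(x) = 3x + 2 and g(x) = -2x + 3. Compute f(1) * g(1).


f(1) = 5
g(1) = 1
Product = 5

5


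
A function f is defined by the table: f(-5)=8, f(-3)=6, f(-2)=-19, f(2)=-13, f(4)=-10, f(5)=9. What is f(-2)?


Reading from the table at x = -2

-19


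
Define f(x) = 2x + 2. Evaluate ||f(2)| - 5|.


f(2) = 6
|6| = 6
|6 - 5| = 1

1


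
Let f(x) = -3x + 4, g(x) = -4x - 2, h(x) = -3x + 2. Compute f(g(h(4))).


h(4) = -10
g(-10) = 38
f(38) = -110

-110


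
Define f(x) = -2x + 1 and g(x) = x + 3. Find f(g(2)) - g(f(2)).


f(g(2)) = -9
g(f(2)) = 0
Difference = -9

-9


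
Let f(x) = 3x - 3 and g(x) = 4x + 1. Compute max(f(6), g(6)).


25


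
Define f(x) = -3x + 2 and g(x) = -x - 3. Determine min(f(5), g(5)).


f(5) = -13
g(5) = -8
min = -13

-13


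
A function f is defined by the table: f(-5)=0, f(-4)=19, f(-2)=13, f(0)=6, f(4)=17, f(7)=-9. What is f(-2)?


Reading from the table at x = -2

13


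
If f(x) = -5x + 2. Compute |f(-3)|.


f(-3) = 17
|17| = 17

17


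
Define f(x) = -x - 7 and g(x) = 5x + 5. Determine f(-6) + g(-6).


f(-6) = -1
g(-6) = -25
Sum = -26

-26


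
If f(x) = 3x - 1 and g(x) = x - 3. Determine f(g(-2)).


g(-2) = -5
f(-5) = -16

-16


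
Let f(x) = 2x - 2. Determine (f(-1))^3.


f(-1) = -4
(-4)^3 = -64

-64


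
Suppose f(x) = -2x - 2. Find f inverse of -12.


Solve -2x - 2 = -12
x = (-12 + 2) / (-2) = 5

5


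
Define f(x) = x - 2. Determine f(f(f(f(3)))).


f(3) = 1
f(1) = -1
f(-1) = -3
f(-3) = -5

-5


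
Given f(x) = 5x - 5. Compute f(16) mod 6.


3


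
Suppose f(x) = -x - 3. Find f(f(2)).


f(2) = -5
f(-5) = 2

2


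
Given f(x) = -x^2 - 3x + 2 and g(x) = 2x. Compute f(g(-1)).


4


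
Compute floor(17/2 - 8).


17/2 = 8.5
8.5 - 8 = 0.5
floor(0.5) = 0

0


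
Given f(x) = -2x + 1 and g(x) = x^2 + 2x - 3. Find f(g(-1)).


g(-1) = -4
f(-4) = 9

9


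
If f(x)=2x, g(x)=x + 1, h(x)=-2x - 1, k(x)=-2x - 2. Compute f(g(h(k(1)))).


k(1) = -4
h(-4) = 7
g(7) = 8
f(8) = 16

16


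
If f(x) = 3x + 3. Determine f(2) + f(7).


f(2) = 9
f(7) = 24
Sum = 33

33


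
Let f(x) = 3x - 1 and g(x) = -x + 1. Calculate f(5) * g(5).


f(5) = 14
g(5) = -4
Product = -56

-56


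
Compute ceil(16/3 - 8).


-2


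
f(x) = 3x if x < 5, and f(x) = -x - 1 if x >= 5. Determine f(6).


-7


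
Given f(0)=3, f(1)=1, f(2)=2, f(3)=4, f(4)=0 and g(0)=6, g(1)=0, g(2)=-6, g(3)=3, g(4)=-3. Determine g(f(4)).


f(4) = 0
g(0) = 6

6


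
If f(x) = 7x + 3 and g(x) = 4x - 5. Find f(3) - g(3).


f(3) = 24
g(3) = 7
Difference = 17

17


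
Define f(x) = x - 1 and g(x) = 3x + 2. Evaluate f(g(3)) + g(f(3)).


f(g(3)) = 10
g(f(3)) = 8
Sum = 18

18
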